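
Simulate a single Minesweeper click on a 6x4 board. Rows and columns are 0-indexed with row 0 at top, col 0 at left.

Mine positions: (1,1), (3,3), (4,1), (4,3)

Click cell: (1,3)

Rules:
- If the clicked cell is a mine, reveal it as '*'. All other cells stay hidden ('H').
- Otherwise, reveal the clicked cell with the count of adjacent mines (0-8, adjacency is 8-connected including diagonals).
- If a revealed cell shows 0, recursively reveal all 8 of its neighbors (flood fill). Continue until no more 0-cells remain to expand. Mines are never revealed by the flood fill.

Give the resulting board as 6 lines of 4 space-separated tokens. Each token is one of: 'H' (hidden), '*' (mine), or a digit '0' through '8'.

H H 1 0
H H 1 0
H H 2 1
H H H H
H H H H
H H H H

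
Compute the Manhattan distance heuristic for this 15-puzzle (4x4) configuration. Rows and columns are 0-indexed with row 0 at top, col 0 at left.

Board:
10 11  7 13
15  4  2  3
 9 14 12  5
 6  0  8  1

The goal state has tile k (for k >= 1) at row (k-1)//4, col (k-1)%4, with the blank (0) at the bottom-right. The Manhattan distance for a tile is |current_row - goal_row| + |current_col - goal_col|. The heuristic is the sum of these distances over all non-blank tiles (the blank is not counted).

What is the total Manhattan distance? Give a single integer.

Answer: 42

Derivation:
Tile 10: (0,0)->(2,1) = 3
Tile 11: (0,1)->(2,2) = 3
Tile 7: (0,2)->(1,2) = 1
Tile 13: (0,3)->(3,0) = 6
Tile 15: (1,0)->(3,2) = 4
Tile 4: (1,1)->(0,3) = 3
Tile 2: (1,2)->(0,1) = 2
Tile 3: (1,3)->(0,2) = 2
Tile 9: (2,0)->(2,0) = 0
Tile 14: (2,1)->(3,1) = 1
Tile 12: (2,2)->(2,3) = 1
Tile 5: (2,3)->(1,0) = 4
Tile 6: (3,0)->(1,1) = 3
Tile 8: (3,2)->(1,3) = 3
Tile 1: (3,3)->(0,0) = 6
Sum: 3 + 3 + 1 + 6 + 4 + 3 + 2 + 2 + 0 + 1 + 1 + 4 + 3 + 3 + 6 = 42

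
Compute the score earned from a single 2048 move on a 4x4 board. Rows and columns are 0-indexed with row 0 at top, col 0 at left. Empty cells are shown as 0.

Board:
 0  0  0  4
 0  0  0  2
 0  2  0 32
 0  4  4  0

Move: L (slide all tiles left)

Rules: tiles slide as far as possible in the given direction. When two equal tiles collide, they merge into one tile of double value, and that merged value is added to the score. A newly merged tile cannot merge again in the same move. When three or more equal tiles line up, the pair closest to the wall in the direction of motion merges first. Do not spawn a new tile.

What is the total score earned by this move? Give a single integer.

Answer: 8

Derivation:
Slide left:
row 0: [0, 0, 0, 4] -> [4, 0, 0, 0]  score +0 (running 0)
row 1: [0, 0, 0, 2] -> [2, 0, 0, 0]  score +0 (running 0)
row 2: [0, 2, 0, 32] -> [2, 32, 0, 0]  score +0 (running 0)
row 3: [0, 4, 4, 0] -> [8, 0, 0, 0]  score +8 (running 8)
Board after move:
 4  0  0  0
 2  0  0  0
 2 32  0  0
 8  0  0  0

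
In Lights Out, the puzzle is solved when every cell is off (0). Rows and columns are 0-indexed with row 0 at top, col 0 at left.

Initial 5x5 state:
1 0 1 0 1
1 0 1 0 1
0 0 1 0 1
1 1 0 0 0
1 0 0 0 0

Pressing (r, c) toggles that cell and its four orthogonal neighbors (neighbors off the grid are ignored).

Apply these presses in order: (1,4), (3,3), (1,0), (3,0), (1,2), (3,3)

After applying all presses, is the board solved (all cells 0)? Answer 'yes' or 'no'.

Answer: yes

Derivation:
After press 1 at (1,4):
1 0 1 0 0
1 0 1 1 0
0 0 1 0 0
1 1 0 0 0
1 0 0 0 0

After press 2 at (3,3):
1 0 1 0 0
1 0 1 1 0
0 0 1 1 0
1 1 1 1 1
1 0 0 1 0

After press 3 at (1,0):
0 0 1 0 0
0 1 1 1 0
1 0 1 1 0
1 1 1 1 1
1 0 0 1 0

After press 4 at (3,0):
0 0 1 0 0
0 1 1 1 0
0 0 1 1 0
0 0 1 1 1
0 0 0 1 0

After press 5 at (1,2):
0 0 0 0 0
0 0 0 0 0
0 0 0 1 0
0 0 1 1 1
0 0 0 1 0

After press 6 at (3,3):
0 0 0 0 0
0 0 0 0 0
0 0 0 0 0
0 0 0 0 0
0 0 0 0 0

Lights still on: 0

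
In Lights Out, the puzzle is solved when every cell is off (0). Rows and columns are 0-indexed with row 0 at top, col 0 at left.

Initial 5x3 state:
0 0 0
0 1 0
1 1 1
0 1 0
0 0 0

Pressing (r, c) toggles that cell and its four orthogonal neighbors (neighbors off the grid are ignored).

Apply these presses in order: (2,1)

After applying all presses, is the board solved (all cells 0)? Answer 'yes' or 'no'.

Answer: yes

Derivation:
After press 1 at (2,1):
0 0 0
0 0 0
0 0 0
0 0 0
0 0 0

Lights still on: 0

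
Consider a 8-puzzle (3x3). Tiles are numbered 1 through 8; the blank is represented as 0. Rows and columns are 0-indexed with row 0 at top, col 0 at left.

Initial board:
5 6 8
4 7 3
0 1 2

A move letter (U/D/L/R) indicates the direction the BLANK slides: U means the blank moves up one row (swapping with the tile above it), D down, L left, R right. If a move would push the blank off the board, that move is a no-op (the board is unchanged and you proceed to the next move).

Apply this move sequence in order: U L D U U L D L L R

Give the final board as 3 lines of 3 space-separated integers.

Answer: 5 6 8
7 0 3
4 1 2

Derivation:
After move 1 (U):
5 6 8
0 7 3
4 1 2

After move 2 (L):
5 6 8
0 7 3
4 1 2

After move 3 (D):
5 6 8
4 7 3
0 1 2

After move 4 (U):
5 6 8
0 7 3
4 1 2

After move 5 (U):
0 6 8
5 7 3
4 1 2

After move 6 (L):
0 6 8
5 7 3
4 1 2

After move 7 (D):
5 6 8
0 7 3
4 1 2

After move 8 (L):
5 6 8
0 7 3
4 1 2

After move 9 (L):
5 6 8
0 7 3
4 1 2

After move 10 (R):
5 6 8
7 0 3
4 1 2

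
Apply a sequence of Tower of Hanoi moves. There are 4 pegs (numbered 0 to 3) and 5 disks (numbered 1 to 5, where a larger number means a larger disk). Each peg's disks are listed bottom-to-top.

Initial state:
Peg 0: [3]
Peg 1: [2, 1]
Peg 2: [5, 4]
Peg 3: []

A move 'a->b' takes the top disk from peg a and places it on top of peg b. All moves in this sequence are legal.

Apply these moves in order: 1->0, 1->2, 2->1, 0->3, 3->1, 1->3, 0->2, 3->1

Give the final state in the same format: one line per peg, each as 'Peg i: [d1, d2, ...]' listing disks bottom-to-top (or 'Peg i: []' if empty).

After move 1 (1->0):
Peg 0: [3, 1]
Peg 1: [2]
Peg 2: [5, 4]
Peg 3: []

After move 2 (1->2):
Peg 0: [3, 1]
Peg 1: []
Peg 2: [5, 4, 2]
Peg 3: []

After move 3 (2->1):
Peg 0: [3, 1]
Peg 1: [2]
Peg 2: [5, 4]
Peg 3: []

After move 4 (0->3):
Peg 0: [3]
Peg 1: [2]
Peg 2: [5, 4]
Peg 3: [1]

After move 5 (3->1):
Peg 0: [3]
Peg 1: [2, 1]
Peg 2: [5, 4]
Peg 3: []

After move 6 (1->3):
Peg 0: [3]
Peg 1: [2]
Peg 2: [5, 4]
Peg 3: [1]

After move 7 (0->2):
Peg 0: []
Peg 1: [2]
Peg 2: [5, 4, 3]
Peg 3: [1]

After move 8 (3->1):
Peg 0: []
Peg 1: [2, 1]
Peg 2: [5, 4, 3]
Peg 3: []

Answer: Peg 0: []
Peg 1: [2, 1]
Peg 2: [5, 4, 3]
Peg 3: []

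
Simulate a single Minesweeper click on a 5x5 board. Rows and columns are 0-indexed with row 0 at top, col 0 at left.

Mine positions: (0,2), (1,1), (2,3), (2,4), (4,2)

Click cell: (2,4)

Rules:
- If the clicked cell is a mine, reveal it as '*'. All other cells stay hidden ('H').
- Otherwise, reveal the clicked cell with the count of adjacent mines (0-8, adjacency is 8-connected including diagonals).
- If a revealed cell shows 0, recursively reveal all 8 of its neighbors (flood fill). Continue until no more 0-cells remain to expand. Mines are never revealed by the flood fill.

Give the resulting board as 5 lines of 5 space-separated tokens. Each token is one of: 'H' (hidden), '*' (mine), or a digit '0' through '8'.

H H H H H
H H H H H
H H H H *
H H H H H
H H H H H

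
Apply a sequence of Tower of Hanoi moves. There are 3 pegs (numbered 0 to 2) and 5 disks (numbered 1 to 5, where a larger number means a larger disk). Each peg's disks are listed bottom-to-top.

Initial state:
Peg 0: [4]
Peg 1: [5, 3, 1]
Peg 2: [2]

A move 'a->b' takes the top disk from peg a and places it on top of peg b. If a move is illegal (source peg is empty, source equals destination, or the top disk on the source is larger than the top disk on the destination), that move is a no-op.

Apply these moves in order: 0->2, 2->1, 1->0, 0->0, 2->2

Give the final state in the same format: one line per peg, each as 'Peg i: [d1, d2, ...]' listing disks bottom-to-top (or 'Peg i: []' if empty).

After move 1 (0->2):
Peg 0: [4]
Peg 1: [5, 3, 1]
Peg 2: [2]

After move 2 (2->1):
Peg 0: [4]
Peg 1: [5, 3, 1]
Peg 2: [2]

After move 3 (1->0):
Peg 0: [4, 1]
Peg 1: [5, 3]
Peg 2: [2]

After move 4 (0->0):
Peg 0: [4, 1]
Peg 1: [5, 3]
Peg 2: [2]

After move 5 (2->2):
Peg 0: [4, 1]
Peg 1: [5, 3]
Peg 2: [2]

Answer: Peg 0: [4, 1]
Peg 1: [5, 3]
Peg 2: [2]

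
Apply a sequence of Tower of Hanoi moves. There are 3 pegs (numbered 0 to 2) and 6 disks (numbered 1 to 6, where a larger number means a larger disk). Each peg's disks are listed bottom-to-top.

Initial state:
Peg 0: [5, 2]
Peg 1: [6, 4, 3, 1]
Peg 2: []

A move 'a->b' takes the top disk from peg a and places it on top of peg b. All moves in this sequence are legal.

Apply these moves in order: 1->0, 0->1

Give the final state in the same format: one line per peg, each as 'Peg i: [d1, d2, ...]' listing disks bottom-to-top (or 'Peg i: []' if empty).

After move 1 (1->0):
Peg 0: [5, 2, 1]
Peg 1: [6, 4, 3]
Peg 2: []

After move 2 (0->1):
Peg 0: [5, 2]
Peg 1: [6, 4, 3, 1]
Peg 2: []

Answer: Peg 0: [5, 2]
Peg 1: [6, 4, 3, 1]
Peg 2: []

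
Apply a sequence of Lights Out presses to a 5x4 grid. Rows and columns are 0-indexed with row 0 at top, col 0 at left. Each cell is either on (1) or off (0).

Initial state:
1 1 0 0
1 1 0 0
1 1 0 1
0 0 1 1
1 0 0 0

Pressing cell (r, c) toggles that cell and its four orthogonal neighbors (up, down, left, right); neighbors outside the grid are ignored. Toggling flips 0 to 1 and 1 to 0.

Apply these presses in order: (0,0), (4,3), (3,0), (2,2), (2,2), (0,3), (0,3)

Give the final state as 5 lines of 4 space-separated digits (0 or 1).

Answer: 0 0 0 0
0 1 0 0
0 1 0 1
1 1 1 0
0 0 1 1

Derivation:
After press 1 at (0,0):
0 0 0 0
0 1 0 0
1 1 0 1
0 0 1 1
1 0 0 0

After press 2 at (4,3):
0 0 0 0
0 1 0 0
1 1 0 1
0 0 1 0
1 0 1 1

After press 3 at (3,0):
0 0 0 0
0 1 0 0
0 1 0 1
1 1 1 0
0 0 1 1

After press 4 at (2,2):
0 0 0 0
0 1 1 0
0 0 1 0
1 1 0 0
0 0 1 1

After press 5 at (2,2):
0 0 0 0
0 1 0 0
0 1 0 1
1 1 1 0
0 0 1 1

After press 6 at (0,3):
0 0 1 1
0 1 0 1
0 1 0 1
1 1 1 0
0 0 1 1

After press 7 at (0,3):
0 0 0 0
0 1 0 0
0 1 0 1
1 1 1 0
0 0 1 1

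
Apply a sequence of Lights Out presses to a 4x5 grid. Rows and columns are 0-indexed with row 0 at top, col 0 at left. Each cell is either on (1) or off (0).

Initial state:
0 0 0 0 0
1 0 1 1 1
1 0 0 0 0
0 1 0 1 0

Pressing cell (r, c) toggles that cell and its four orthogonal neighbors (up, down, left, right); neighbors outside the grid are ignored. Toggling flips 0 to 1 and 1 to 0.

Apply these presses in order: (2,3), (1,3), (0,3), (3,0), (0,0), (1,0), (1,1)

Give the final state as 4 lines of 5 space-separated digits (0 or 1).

After press 1 at (2,3):
0 0 0 0 0
1 0 1 0 1
1 0 1 1 1
0 1 0 0 0

After press 2 at (1,3):
0 0 0 1 0
1 0 0 1 0
1 0 1 0 1
0 1 0 0 0

After press 3 at (0,3):
0 0 1 0 1
1 0 0 0 0
1 0 1 0 1
0 1 0 0 0

After press 4 at (3,0):
0 0 1 0 1
1 0 0 0 0
0 0 1 0 1
1 0 0 0 0

After press 5 at (0,0):
1 1 1 0 1
0 0 0 0 0
0 0 1 0 1
1 0 0 0 0

After press 6 at (1,0):
0 1 1 0 1
1 1 0 0 0
1 0 1 0 1
1 0 0 0 0

After press 7 at (1,1):
0 0 1 0 1
0 0 1 0 0
1 1 1 0 1
1 0 0 0 0

Answer: 0 0 1 0 1
0 0 1 0 0
1 1 1 0 1
1 0 0 0 0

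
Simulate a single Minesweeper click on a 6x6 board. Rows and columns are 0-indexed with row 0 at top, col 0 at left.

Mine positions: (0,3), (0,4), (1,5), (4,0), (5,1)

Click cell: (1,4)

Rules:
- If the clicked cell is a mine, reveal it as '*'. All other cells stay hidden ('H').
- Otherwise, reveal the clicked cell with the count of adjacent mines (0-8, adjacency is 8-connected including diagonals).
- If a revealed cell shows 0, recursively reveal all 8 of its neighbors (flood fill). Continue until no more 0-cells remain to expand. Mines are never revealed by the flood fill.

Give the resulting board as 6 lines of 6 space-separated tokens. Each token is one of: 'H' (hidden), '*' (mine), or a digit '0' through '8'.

H H H H H H
H H H H 3 H
H H H H H H
H H H H H H
H H H H H H
H H H H H H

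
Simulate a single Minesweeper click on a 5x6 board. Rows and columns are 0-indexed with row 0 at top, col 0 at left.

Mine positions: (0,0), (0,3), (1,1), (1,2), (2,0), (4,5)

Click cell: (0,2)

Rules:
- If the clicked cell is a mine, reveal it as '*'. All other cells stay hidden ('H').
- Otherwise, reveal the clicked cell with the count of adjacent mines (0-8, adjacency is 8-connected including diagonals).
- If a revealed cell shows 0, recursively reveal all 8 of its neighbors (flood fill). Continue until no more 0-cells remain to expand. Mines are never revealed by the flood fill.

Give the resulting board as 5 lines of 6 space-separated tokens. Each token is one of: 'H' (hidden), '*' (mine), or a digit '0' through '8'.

H H 3 H H H
H H H H H H
H H H H H H
H H H H H H
H H H H H H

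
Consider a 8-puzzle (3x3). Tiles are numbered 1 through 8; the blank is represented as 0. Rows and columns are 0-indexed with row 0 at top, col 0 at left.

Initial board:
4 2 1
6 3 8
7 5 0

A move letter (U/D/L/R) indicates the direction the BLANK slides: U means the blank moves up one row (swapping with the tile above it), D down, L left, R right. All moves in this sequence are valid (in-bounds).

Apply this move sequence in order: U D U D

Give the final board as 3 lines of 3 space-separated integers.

After move 1 (U):
4 2 1
6 3 0
7 5 8

After move 2 (D):
4 2 1
6 3 8
7 5 0

After move 3 (U):
4 2 1
6 3 0
7 5 8

After move 4 (D):
4 2 1
6 3 8
7 5 0

Answer: 4 2 1
6 3 8
7 5 0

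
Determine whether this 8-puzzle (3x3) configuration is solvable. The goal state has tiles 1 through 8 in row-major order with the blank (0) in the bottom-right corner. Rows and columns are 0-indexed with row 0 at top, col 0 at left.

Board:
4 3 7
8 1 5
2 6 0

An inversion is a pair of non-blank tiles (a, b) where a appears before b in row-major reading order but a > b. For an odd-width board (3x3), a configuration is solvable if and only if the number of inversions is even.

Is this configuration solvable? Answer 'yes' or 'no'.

Inversions (pairs i<j in row-major order where tile[i] > tile[j] > 0): 14
14 is even, so the puzzle is solvable.

Answer: yes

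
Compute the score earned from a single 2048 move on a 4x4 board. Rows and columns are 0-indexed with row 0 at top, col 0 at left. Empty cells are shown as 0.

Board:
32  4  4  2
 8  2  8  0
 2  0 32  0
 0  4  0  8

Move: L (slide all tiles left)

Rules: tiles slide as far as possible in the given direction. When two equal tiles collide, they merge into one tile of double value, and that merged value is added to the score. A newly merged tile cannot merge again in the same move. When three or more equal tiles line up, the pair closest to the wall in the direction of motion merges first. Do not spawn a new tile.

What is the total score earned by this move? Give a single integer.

Slide left:
row 0: [32, 4, 4, 2] -> [32, 8, 2, 0]  score +8 (running 8)
row 1: [8, 2, 8, 0] -> [8, 2, 8, 0]  score +0 (running 8)
row 2: [2, 0, 32, 0] -> [2, 32, 0, 0]  score +0 (running 8)
row 3: [0, 4, 0, 8] -> [4, 8, 0, 0]  score +0 (running 8)
Board after move:
32  8  2  0
 8  2  8  0
 2 32  0  0
 4  8  0  0

Answer: 8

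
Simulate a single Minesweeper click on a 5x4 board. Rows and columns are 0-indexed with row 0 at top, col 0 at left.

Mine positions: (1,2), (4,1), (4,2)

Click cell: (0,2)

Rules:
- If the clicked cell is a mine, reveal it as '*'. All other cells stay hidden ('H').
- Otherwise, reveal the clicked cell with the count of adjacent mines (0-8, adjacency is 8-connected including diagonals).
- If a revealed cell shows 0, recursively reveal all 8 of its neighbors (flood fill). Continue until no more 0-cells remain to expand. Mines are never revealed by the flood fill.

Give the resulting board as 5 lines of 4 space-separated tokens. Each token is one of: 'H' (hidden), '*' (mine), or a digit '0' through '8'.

H H 1 H
H H H H
H H H H
H H H H
H H H H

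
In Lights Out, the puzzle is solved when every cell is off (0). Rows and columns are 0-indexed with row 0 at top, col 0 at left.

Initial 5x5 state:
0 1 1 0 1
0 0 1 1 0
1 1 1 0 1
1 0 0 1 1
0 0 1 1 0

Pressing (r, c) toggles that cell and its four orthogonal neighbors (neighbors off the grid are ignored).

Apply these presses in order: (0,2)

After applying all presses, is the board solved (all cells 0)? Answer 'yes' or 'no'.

After press 1 at (0,2):
0 0 0 1 1
0 0 0 1 0
1 1 1 0 1
1 0 0 1 1
0 0 1 1 0

Lights still on: 12

Answer: no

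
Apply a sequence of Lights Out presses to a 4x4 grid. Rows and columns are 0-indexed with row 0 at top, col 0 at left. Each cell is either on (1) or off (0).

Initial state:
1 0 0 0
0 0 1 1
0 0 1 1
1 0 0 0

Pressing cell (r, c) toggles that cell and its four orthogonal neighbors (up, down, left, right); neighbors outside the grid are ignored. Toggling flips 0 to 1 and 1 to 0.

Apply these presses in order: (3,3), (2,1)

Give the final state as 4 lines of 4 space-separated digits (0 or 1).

After press 1 at (3,3):
1 0 0 0
0 0 1 1
0 0 1 0
1 0 1 1

After press 2 at (2,1):
1 0 0 0
0 1 1 1
1 1 0 0
1 1 1 1

Answer: 1 0 0 0
0 1 1 1
1 1 0 0
1 1 1 1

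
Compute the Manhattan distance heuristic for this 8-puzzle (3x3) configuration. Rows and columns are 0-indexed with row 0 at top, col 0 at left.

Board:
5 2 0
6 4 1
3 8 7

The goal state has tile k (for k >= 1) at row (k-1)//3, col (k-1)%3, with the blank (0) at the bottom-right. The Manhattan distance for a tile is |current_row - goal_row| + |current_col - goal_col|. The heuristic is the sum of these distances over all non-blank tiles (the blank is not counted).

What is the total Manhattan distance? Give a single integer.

Tile 5: (0,0)->(1,1) = 2
Tile 2: (0,1)->(0,1) = 0
Tile 6: (1,0)->(1,2) = 2
Tile 4: (1,1)->(1,0) = 1
Tile 1: (1,2)->(0,0) = 3
Tile 3: (2,0)->(0,2) = 4
Tile 8: (2,1)->(2,1) = 0
Tile 7: (2,2)->(2,0) = 2
Sum: 2 + 0 + 2 + 1 + 3 + 4 + 0 + 2 = 14

Answer: 14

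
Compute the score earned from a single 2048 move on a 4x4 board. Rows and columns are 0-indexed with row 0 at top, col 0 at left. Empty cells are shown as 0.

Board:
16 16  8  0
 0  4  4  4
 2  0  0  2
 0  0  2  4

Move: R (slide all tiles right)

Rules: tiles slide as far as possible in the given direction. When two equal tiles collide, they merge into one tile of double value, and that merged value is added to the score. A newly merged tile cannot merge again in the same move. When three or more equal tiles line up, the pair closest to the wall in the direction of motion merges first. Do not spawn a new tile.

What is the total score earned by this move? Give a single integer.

Slide right:
row 0: [16, 16, 8, 0] -> [0, 0, 32, 8]  score +32 (running 32)
row 1: [0, 4, 4, 4] -> [0, 0, 4, 8]  score +8 (running 40)
row 2: [2, 0, 0, 2] -> [0, 0, 0, 4]  score +4 (running 44)
row 3: [0, 0, 2, 4] -> [0, 0, 2, 4]  score +0 (running 44)
Board after move:
 0  0 32  8
 0  0  4  8
 0  0  0  4
 0  0  2  4

Answer: 44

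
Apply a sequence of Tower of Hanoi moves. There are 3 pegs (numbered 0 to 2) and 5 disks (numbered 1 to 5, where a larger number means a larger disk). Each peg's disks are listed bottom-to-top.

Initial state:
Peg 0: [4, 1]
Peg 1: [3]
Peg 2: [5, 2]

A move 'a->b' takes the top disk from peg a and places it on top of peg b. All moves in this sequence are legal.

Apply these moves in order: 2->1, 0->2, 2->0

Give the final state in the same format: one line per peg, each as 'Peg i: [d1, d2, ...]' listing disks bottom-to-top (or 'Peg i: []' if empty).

After move 1 (2->1):
Peg 0: [4, 1]
Peg 1: [3, 2]
Peg 2: [5]

After move 2 (0->2):
Peg 0: [4]
Peg 1: [3, 2]
Peg 2: [5, 1]

After move 3 (2->0):
Peg 0: [4, 1]
Peg 1: [3, 2]
Peg 2: [5]

Answer: Peg 0: [4, 1]
Peg 1: [3, 2]
Peg 2: [5]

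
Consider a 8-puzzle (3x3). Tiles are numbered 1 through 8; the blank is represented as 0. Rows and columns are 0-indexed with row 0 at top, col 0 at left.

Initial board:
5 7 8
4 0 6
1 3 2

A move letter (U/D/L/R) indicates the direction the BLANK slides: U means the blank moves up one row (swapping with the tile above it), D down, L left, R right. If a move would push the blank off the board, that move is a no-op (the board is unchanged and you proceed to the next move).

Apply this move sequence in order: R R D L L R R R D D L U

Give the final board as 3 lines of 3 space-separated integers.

After move 1 (R):
5 7 8
4 6 0
1 3 2

After move 2 (R):
5 7 8
4 6 0
1 3 2

After move 3 (D):
5 7 8
4 6 2
1 3 0

After move 4 (L):
5 7 8
4 6 2
1 0 3

After move 5 (L):
5 7 8
4 6 2
0 1 3

After move 6 (R):
5 7 8
4 6 2
1 0 3

After move 7 (R):
5 7 8
4 6 2
1 3 0

After move 8 (R):
5 7 8
4 6 2
1 3 0

After move 9 (D):
5 7 8
4 6 2
1 3 0

After move 10 (D):
5 7 8
4 6 2
1 3 0

After move 11 (L):
5 7 8
4 6 2
1 0 3

After move 12 (U):
5 7 8
4 0 2
1 6 3

Answer: 5 7 8
4 0 2
1 6 3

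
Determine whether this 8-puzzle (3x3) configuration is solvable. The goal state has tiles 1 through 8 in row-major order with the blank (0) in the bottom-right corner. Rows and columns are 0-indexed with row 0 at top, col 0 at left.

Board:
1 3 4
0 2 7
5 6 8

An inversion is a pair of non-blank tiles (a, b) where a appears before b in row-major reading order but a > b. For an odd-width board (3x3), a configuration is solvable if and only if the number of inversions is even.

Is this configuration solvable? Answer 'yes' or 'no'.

Inversions (pairs i<j in row-major order where tile[i] > tile[j] > 0): 4
4 is even, so the puzzle is solvable.

Answer: yes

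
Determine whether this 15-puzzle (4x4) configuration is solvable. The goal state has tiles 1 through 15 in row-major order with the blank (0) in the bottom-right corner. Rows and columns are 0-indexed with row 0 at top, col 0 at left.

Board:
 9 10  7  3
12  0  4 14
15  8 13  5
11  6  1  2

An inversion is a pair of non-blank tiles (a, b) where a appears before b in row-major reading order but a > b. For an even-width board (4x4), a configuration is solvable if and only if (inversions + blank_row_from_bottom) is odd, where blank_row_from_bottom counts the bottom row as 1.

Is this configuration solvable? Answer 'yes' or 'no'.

Inversions: 63
Blank is in row 1 (0-indexed from top), which is row 3 counting from the bottom (bottom = 1).
63 + 3 = 66, which is even, so the puzzle is not solvable.

Answer: no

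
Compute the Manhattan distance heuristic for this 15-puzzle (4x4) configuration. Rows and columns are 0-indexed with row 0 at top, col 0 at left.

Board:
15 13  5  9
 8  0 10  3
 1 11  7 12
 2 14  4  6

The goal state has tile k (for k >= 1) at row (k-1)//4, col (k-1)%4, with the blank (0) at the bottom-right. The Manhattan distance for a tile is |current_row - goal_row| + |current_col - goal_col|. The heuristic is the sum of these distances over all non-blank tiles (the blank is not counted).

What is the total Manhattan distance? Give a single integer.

Tile 15: at (0,0), goal (3,2), distance |0-3|+|0-2| = 5
Tile 13: at (0,1), goal (3,0), distance |0-3|+|1-0| = 4
Tile 5: at (0,2), goal (1,0), distance |0-1|+|2-0| = 3
Tile 9: at (0,3), goal (2,0), distance |0-2|+|3-0| = 5
Tile 8: at (1,0), goal (1,3), distance |1-1|+|0-3| = 3
Tile 10: at (1,2), goal (2,1), distance |1-2|+|2-1| = 2
Tile 3: at (1,3), goal (0,2), distance |1-0|+|3-2| = 2
Tile 1: at (2,0), goal (0,0), distance |2-0|+|0-0| = 2
Tile 11: at (2,1), goal (2,2), distance |2-2|+|1-2| = 1
Tile 7: at (2,2), goal (1,2), distance |2-1|+|2-2| = 1
Tile 12: at (2,3), goal (2,3), distance |2-2|+|3-3| = 0
Tile 2: at (3,0), goal (0,1), distance |3-0|+|0-1| = 4
Tile 14: at (3,1), goal (3,1), distance |3-3|+|1-1| = 0
Tile 4: at (3,2), goal (0,3), distance |3-0|+|2-3| = 4
Tile 6: at (3,3), goal (1,1), distance |3-1|+|3-1| = 4
Sum: 5 + 4 + 3 + 5 + 3 + 2 + 2 + 2 + 1 + 1 + 0 + 4 + 0 + 4 + 4 = 40

Answer: 40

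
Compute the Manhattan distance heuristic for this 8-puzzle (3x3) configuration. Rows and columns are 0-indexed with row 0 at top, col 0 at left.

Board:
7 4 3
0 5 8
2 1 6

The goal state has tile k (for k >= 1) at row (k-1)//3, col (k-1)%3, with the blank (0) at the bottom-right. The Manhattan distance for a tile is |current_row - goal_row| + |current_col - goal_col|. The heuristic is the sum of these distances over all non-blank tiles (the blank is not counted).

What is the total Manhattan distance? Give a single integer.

Answer: 13

Derivation:
Tile 7: at (0,0), goal (2,0), distance |0-2|+|0-0| = 2
Tile 4: at (0,1), goal (1,0), distance |0-1|+|1-0| = 2
Tile 3: at (0,2), goal (0,2), distance |0-0|+|2-2| = 0
Tile 5: at (1,1), goal (1,1), distance |1-1|+|1-1| = 0
Tile 8: at (1,2), goal (2,1), distance |1-2|+|2-1| = 2
Tile 2: at (2,0), goal (0,1), distance |2-0|+|0-1| = 3
Tile 1: at (2,1), goal (0,0), distance |2-0|+|1-0| = 3
Tile 6: at (2,2), goal (1,2), distance |2-1|+|2-2| = 1
Sum: 2 + 2 + 0 + 0 + 2 + 3 + 3 + 1 = 13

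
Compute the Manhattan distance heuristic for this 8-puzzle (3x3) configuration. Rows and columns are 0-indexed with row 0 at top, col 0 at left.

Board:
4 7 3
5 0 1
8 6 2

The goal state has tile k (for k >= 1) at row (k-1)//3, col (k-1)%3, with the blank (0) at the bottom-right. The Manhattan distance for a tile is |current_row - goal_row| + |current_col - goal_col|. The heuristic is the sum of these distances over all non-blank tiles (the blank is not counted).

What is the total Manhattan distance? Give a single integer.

Answer: 14

Derivation:
Tile 4: at (0,0), goal (1,0), distance |0-1|+|0-0| = 1
Tile 7: at (0,1), goal (2,0), distance |0-2|+|1-0| = 3
Tile 3: at (0,2), goal (0,2), distance |0-0|+|2-2| = 0
Tile 5: at (1,0), goal (1,1), distance |1-1|+|0-1| = 1
Tile 1: at (1,2), goal (0,0), distance |1-0|+|2-0| = 3
Tile 8: at (2,0), goal (2,1), distance |2-2|+|0-1| = 1
Tile 6: at (2,1), goal (1,2), distance |2-1|+|1-2| = 2
Tile 2: at (2,2), goal (0,1), distance |2-0|+|2-1| = 3
Sum: 1 + 3 + 0 + 1 + 3 + 1 + 2 + 3 = 14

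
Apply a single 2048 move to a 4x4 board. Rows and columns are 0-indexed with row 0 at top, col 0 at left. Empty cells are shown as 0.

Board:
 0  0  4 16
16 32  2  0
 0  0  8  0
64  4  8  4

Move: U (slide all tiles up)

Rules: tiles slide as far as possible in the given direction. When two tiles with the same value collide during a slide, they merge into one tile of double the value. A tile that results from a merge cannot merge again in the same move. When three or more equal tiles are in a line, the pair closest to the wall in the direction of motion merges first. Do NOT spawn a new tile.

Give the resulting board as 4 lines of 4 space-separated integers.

Slide up:
col 0: [0, 16, 0, 64] -> [16, 64, 0, 0]
col 1: [0, 32, 0, 4] -> [32, 4, 0, 0]
col 2: [4, 2, 8, 8] -> [4, 2, 16, 0]
col 3: [16, 0, 0, 4] -> [16, 4, 0, 0]

Answer: 16 32  4 16
64  4  2  4
 0  0 16  0
 0  0  0  0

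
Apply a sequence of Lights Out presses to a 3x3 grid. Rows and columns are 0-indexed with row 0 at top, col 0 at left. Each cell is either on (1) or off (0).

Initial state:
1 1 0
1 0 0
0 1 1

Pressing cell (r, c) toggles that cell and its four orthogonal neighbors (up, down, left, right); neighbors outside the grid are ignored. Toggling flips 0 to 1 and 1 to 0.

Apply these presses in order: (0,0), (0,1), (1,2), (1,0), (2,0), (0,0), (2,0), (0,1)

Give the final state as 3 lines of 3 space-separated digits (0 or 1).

Answer: 0 1 1
0 0 1
1 1 0

Derivation:
After press 1 at (0,0):
0 0 0
0 0 0
0 1 1

After press 2 at (0,1):
1 1 1
0 1 0
0 1 1

After press 3 at (1,2):
1 1 0
0 0 1
0 1 0

After press 4 at (1,0):
0 1 0
1 1 1
1 1 0

After press 5 at (2,0):
0 1 0
0 1 1
0 0 0

After press 6 at (0,0):
1 0 0
1 1 1
0 0 0

After press 7 at (2,0):
1 0 0
0 1 1
1 1 0

After press 8 at (0,1):
0 1 1
0 0 1
1 1 0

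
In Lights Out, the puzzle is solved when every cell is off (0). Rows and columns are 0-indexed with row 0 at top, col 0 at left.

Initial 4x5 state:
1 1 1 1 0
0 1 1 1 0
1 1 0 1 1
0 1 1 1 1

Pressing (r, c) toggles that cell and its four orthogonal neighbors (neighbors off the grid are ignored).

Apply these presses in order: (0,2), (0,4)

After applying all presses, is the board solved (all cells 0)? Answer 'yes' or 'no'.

Answer: no

Derivation:
After press 1 at (0,2):
1 0 0 0 0
0 1 0 1 0
1 1 0 1 1
0 1 1 1 1

After press 2 at (0,4):
1 0 0 1 1
0 1 0 1 1
1 1 0 1 1
0 1 1 1 1

Lights still on: 14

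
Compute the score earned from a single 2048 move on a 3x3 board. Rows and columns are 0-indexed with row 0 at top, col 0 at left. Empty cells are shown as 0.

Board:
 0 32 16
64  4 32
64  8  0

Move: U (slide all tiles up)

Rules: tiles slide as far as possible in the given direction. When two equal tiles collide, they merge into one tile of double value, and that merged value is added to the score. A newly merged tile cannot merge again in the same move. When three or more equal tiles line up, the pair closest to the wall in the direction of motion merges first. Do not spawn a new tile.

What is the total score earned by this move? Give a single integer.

Slide up:
col 0: [0, 64, 64] -> [128, 0, 0]  score +128 (running 128)
col 1: [32, 4, 8] -> [32, 4, 8]  score +0 (running 128)
col 2: [16, 32, 0] -> [16, 32, 0]  score +0 (running 128)
Board after move:
128  32  16
  0   4  32
  0   8   0

Answer: 128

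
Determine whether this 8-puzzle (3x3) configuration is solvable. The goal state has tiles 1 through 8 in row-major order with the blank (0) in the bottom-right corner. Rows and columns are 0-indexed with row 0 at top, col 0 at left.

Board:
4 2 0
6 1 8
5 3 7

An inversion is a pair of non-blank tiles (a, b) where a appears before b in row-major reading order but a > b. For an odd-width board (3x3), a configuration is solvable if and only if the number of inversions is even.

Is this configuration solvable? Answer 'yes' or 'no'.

Answer: no

Derivation:
Inversions (pairs i<j in row-major order where tile[i] > tile[j] > 0): 11
11 is odd, so the puzzle is not solvable.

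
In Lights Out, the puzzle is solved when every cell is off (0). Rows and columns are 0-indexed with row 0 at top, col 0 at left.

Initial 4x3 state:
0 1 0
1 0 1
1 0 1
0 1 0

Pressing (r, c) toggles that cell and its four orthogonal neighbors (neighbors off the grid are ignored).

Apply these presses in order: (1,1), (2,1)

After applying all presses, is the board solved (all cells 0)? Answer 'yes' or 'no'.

After press 1 at (1,1):
0 0 0
0 1 0
1 1 1
0 1 0

After press 2 at (2,1):
0 0 0
0 0 0
0 0 0
0 0 0

Lights still on: 0

Answer: yes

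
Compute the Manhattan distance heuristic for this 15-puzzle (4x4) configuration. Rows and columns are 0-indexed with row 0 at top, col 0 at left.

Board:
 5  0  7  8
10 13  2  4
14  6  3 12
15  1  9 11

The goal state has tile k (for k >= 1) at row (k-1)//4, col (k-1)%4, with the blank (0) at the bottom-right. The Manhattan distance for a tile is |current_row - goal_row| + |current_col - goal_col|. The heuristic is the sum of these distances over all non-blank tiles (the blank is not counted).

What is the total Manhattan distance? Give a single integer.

Tile 5: at (0,0), goal (1,0), distance |0-1|+|0-0| = 1
Tile 7: at (0,2), goal (1,2), distance |0-1|+|2-2| = 1
Tile 8: at (0,3), goal (1,3), distance |0-1|+|3-3| = 1
Tile 10: at (1,0), goal (2,1), distance |1-2|+|0-1| = 2
Tile 13: at (1,1), goal (3,0), distance |1-3|+|1-0| = 3
Tile 2: at (1,2), goal (0,1), distance |1-0|+|2-1| = 2
Tile 4: at (1,3), goal (0,3), distance |1-0|+|3-3| = 1
Tile 14: at (2,0), goal (3,1), distance |2-3|+|0-1| = 2
Tile 6: at (2,1), goal (1,1), distance |2-1|+|1-1| = 1
Tile 3: at (2,2), goal (0,2), distance |2-0|+|2-2| = 2
Tile 12: at (2,3), goal (2,3), distance |2-2|+|3-3| = 0
Tile 15: at (3,0), goal (3,2), distance |3-3|+|0-2| = 2
Tile 1: at (3,1), goal (0,0), distance |3-0|+|1-0| = 4
Tile 9: at (3,2), goal (2,0), distance |3-2|+|2-0| = 3
Tile 11: at (3,3), goal (2,2), distance |3-2|+|3-2| = 2
Sum: 1 + 1 + 1 + 2 + 3 + 2 + 1 + 2 + 1 + 2 + 0 + 2 + 4 + 3 + 2 = 27

Answer: 27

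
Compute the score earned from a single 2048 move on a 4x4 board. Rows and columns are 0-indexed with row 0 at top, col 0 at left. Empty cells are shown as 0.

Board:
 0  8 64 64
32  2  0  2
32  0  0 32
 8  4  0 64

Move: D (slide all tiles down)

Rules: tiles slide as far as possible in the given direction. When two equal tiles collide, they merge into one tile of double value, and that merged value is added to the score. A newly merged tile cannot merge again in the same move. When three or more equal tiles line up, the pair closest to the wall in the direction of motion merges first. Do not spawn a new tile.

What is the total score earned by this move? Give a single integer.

Answer: 64

Derivation:
Slide down:
col 0: [0, 32, 32, 8] -> [0, 0, 64, 8]  score +64 (running 64)
col 1: [8, 2, 0, 4] -> [0, 8, 2, 4]  score +0 (running 64)
col 2: [64, 0, 0, 0] -> [0, 0, 0, 64]  score +0 (running 64)
col 3: [64, 2, 32, 64] -> [64, 2, 32, 64]  score +0 (running 64)
Board after move:
 0  0  0 64
 0  8  0  2
64  2  0 32
 8  4 64 64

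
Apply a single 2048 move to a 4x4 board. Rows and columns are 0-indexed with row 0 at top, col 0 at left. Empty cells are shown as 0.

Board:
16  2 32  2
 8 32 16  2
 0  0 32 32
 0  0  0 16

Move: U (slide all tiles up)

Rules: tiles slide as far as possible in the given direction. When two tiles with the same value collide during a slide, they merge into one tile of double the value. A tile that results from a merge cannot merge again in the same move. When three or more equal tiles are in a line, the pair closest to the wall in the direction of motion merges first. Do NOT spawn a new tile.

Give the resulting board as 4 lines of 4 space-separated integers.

Answer: 16  2 32  4
 8 32 16 32
 0  0 32 16
 0  0  0  0

Derivation:
Slide up:
col 0: [16, 8, 0, 0] -> [16, 8, 0, 0]
col 1: [2, 32, 0, 0] -> [2, 32, 0, 0]
col 2: [32, 16, 32, 0] -> [32, 16, 32, 0]
col 3: [2, 2, 32, 16] -> [4, 32, 16, 0]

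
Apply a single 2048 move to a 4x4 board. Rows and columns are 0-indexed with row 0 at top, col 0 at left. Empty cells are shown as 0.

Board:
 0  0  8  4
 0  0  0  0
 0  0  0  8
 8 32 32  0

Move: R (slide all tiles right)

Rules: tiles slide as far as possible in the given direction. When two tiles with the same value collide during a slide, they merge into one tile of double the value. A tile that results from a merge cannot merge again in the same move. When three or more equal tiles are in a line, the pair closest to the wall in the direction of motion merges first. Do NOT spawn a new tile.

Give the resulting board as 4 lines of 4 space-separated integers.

Slide right:
row 0: [0, 0, 8, 4] -> [0, 0, 8, 4]
row 1: [0, 0, 0, 0] -> [0, 0, 0, 0]
row 2: [0, 0, 0, 8] -> [0, 0, 0, 8]
row 3: [8, 32, 32, 0] -> [0, 0, 8, 64]

Answer:  0  0  8  4
 0  0  0  0
 0  0  0  8
 0  0  8 64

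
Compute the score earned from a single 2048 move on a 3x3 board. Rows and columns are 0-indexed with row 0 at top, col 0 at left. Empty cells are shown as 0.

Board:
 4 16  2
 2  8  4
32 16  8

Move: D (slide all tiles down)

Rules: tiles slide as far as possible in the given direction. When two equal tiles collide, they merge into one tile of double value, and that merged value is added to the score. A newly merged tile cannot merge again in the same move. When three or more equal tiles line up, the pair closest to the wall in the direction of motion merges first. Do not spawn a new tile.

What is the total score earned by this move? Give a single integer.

Slide down:
col 0: [4, 2, 32] -> [4, 2, 32]  score +0 (running 0)
col 1: [16, 8, 16] -> [16, 8, 16]  score +0 (running 0)
col 2: [2, 4, 8] -> [2, 4, 8]  score +0 (running 0)
Board after move:
 4 16  2
 2  8  4
32 16  8

Answer: 0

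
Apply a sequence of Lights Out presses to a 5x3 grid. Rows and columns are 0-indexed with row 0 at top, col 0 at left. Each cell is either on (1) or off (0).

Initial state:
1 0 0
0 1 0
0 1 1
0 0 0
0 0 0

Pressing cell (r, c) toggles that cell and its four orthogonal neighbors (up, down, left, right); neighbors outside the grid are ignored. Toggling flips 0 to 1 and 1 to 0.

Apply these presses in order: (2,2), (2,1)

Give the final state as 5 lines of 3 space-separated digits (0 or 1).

After press 1 at (2,2):
1 0 0
0 1 1
0 0 0
0 0 1
0 0 0

After press 2 at (2,1):
1 0 0
0 0 1
1 1 1
0 1 1
0 0 0

Answer: 1 0 0
0 0 1
1 1 1
0 1 1
0 0 0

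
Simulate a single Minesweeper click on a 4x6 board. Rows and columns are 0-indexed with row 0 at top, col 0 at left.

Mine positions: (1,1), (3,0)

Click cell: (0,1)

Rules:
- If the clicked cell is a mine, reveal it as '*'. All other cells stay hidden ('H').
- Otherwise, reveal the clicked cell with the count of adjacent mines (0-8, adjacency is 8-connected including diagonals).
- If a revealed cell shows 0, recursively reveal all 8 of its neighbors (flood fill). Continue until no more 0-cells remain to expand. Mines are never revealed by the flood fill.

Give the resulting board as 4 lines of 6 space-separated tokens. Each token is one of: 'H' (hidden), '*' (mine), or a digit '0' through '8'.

H 1 H H H H
H H H H H H
H H H H H H
H H H H H H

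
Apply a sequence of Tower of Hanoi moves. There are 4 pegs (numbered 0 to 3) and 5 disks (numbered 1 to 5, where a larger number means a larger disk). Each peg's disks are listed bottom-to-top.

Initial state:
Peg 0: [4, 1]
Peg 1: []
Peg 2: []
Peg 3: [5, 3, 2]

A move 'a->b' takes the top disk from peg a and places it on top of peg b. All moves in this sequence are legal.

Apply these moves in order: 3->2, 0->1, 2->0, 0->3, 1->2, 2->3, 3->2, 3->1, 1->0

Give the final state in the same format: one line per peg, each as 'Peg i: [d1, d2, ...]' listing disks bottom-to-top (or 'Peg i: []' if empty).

Answer: Peg 0: [4, 2]
Peg 1: []
Peg 2: [1]
Peg 3: [5, 3]

Derivation:
After move 1 (3->2):
Peg 0: [4, 1]
Peg 1: []
Peg 2: [2]
Peg 3: [5, 3]

After move 2 (0->1):
Peg 0: [4]
Peg 1: [1]
Peg 2: [2]
Peg 3: [5, 3]

After move 3 (2->0):
Peg 0: [4, 2]
Peg 1: [1]
Peg 2: []
Peg 3: [5, 3]

After move 4 (0->3):
Peg 0: [4]
Peg 1: [1]
Peg 2: []
Peg 3: [5, 3, 2]

After move 5 (1->2):
Peg 0: [4]
Peg 1: []
Peg 2: [1]
Peg 3: [5, 3, 2]

After move 6 (2->3):
Peg 0: [4]
Peg 1: []
Peg 2: []
Peg 3: [5, 3, 2, 1]

After move 7 (3->2):
Peg 0: [4]
Peg 1: []
Peg 2: [1]
Peg 3: [5, 3, 2]

After move 8 (3->1):
Peg 0: [4]
Peg 1: [2]
Peg 2: [1]
Peg 3: [5, 3]

After move 9 (1->0):
Peg 0: [4, 2]
Peg 1: []
Peg 2: [1]
Peg 3: [5, 3]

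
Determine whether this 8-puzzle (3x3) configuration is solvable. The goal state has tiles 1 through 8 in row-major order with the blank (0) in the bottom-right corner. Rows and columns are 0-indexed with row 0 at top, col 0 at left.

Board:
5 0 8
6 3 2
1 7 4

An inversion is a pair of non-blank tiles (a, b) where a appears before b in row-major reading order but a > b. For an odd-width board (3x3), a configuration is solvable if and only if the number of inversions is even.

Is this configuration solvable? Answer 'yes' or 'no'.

Inversions (pairs i<j in row-major order where tile[i] > tile[j] > 0): 18
18 is even, so the puzzle is solvable.

Answer: yes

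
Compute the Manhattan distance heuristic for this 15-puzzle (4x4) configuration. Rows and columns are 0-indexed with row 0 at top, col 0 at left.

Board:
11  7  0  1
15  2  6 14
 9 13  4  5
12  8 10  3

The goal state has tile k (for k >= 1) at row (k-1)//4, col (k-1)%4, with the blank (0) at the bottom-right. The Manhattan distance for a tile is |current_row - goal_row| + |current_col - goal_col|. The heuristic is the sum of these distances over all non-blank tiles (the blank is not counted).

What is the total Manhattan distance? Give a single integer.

Tile 11: at (0,0), goal (2,2), distance |0-2|+|0-2| = 4
Tile 7: at (0,1), goal (1,2), distance |0-1|+|1-2| = 2
Tile 1: at (0,3), goal (0,0), distance |0-0|+|3-0| = 3
Tile 15: at (1,0), goal (3,2), distance |1-3|+|0-2| = 4
Tile 2: at (1,1), goal (0,1), distance |1-0|+|1-1| = 1
Tile 6: at (1,2), goal (1,1), distance |1-1|+|2-1| = 1
Tile 14: at (1,3), goal (3,1), distance |1-3|+|3-1| = 4
Tile 9: at (2,0), goal (2,0), distance |2-2|+|0-0| = 0
Tile 13: at (2,1), goal (3,0), distance |2-3|+|1-0| = 2
Tile 4: at (2,2), goal (0,3), distance |2-0|+|2-3| = 3
Tile 5: at (2,3), goal (1,0), distance |2-1|+|3-0| = 4
Tile 12: at (3,0), goal (2,3), distance |3-2|+|0-3| = 4
Tile 8: at (3,1), goal (1,3), distance |3-1|+|1-3| = 4
Tile 10: at (3,2), goal (2,1), distance |3-2|+|2-1| = 2
Tile 3: at (3,3), goal (0,2), distance |3-0|+|3-2| = 4
Sum: 4 + 2 + 3 + 4 + 1 + 1 + 4 + 0 + 2 + 3 + 4 + 4 + 4 + 2 + 4 = 42

Answer: 42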